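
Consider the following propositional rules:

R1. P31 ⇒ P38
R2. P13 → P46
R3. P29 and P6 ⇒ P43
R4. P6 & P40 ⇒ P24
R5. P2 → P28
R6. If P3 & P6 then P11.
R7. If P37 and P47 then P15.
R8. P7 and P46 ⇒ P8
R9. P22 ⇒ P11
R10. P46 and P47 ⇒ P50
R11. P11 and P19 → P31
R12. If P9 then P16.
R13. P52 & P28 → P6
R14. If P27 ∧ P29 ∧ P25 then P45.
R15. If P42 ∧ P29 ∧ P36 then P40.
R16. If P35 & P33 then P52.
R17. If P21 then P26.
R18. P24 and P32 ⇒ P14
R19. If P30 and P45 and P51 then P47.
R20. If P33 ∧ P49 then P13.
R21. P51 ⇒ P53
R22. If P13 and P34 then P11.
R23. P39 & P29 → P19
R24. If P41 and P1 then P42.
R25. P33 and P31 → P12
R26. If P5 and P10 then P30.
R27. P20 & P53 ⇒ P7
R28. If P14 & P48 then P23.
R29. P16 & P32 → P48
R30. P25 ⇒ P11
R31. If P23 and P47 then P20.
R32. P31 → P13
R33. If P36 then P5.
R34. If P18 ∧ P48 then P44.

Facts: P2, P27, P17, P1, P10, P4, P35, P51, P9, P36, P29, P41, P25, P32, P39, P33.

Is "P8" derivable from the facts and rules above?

Yes

P28  (by R5: P2)
P16  (by R12: P9)
P45  (by R14: P27, P29, P25)
P52  (by R16: P35, P33)
P53  (by R21: P51)
P19  (by R23: P39, P29)
P42  (by R24: P41, P1)
P48  (by R29: P16, P32)
P11  (by R30: P25)
P5  (by R33: P36)
P31  (by R11: P11, P19)
P6  (by R13: P52, P28)
P40  (by R15: P42, P29, P36)
P30  (by R26: P5, P10)
P13  (by R32: P31)
P46  (by R2: P13)
P24  (by R4: P6, P40)
P14  (by R18: P24, P32)
P47  (by R19: P30, P45, P51)
P23  (by R28: P14, P48)
P20  (by R31: P23, P47)
P7  (by R27: P20, P53)
P8  (by R8: P7, P46)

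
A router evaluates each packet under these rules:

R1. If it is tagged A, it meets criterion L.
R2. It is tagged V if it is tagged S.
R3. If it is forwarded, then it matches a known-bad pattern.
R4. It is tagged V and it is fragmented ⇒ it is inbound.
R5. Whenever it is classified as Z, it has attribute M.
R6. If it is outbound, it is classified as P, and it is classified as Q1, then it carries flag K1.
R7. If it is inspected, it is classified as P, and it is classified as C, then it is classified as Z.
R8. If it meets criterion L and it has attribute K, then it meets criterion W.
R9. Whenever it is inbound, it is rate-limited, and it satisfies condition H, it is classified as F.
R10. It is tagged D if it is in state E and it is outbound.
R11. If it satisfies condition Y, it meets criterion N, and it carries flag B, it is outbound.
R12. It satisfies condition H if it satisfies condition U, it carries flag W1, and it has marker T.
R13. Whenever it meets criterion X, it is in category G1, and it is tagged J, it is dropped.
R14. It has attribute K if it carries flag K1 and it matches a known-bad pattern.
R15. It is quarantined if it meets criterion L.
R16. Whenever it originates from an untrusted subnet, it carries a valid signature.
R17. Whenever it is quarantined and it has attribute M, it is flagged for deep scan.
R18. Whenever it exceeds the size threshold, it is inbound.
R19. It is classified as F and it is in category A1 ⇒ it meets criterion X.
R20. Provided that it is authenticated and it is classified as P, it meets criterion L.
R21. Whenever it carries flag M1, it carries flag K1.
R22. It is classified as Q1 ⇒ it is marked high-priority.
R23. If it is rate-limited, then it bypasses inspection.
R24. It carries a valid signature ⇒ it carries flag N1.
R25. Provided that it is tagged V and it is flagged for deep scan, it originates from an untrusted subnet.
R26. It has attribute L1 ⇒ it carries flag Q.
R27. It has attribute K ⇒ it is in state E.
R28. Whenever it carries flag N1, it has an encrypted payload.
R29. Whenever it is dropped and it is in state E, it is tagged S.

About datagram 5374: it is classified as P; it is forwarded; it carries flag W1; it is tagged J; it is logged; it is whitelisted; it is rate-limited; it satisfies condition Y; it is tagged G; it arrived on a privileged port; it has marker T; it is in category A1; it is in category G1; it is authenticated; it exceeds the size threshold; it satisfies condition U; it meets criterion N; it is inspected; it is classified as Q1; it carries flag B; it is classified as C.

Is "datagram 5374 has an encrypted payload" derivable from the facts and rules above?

Yes

By R3 (it is forwarded): it matches a known-bad pattern.
By R7 (it is inspected, it is classified as P, it is classified as C): it is classified as Z.
By R11 (it satisfies condition Y, it meets criterion N, it carries flag B): it is outbound.
By R12 (it satisfies condition U, it carries flag W1, it has marker T): it satisfies condition H.
By R18 (it exceeds the size threshold): it is inbound.
By R20 (it is authenticated, it is classified as P): it meets criterion L.
By R5 (it is classified as Z): it has attribute M.
By R6 (it is outbound, it is classified as P, it is classified as Q1): it carries flag K1.
By R9 (it is inbound, it is rate-limited, it satisfies condition H): it is classified as F.
By R14 (it carries flag K1, it matches a known-bad pattern): it has attribute K.
By R15 (it meets criterion L): it is quarantined.
By R17 (it is quarantined, it has attribute M): it is flagged for deep scan.
By R19 (it is classified as F, it is in category A1): it meets criterion X.
By R27 (it has attribute K): it is in state E.
By R13 (it meets criterion X, it is in category G1, it is tagged J): it is dropped.
By R29 (it is dropped, it is in state E): it is tagged S.
By R2 (it is tagged S): it is tagged V.
By R25 (it is tagged V, it is flagged for deep scan): it originates from an untrusted subnet.
By R16 (it originates from an untrusted subnet): it carries a valid signature.
By R24 (it carries a valid signature): it carries flag N1.
By R28 (it carries flag N1): it has an encrypted payload.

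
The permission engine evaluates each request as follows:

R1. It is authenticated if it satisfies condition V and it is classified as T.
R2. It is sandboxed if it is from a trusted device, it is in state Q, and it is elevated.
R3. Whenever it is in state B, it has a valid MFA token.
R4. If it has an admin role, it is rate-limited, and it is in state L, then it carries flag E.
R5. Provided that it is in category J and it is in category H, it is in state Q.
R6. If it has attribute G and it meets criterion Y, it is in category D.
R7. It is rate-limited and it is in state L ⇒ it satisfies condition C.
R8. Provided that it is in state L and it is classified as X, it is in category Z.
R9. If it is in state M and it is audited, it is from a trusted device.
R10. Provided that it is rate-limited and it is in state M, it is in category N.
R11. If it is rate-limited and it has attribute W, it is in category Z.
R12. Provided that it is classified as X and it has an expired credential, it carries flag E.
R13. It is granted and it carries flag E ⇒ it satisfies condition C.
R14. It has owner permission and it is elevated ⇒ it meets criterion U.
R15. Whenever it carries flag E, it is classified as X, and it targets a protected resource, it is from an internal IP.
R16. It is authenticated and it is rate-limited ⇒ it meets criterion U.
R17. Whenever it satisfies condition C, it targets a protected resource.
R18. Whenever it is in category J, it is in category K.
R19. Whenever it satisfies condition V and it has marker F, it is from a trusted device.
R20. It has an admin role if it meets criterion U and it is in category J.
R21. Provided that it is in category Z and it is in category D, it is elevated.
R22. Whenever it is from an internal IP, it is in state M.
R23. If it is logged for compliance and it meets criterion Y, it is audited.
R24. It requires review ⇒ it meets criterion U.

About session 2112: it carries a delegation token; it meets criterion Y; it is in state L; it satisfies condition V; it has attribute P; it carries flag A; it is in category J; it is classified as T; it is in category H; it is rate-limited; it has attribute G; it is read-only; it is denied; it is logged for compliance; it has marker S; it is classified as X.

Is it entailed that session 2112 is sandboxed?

By R1 (it satisfies condition V, it is classified as T): it is authenticated.
By R5 (it is in category J, it is in category H): it is in state Q.
By R6 (it has attribute G, it meets criterion Y): it is in category D.
By R7 (it is rate-limited, it is in state L): it satisfies condition C.
By R8 (it is in state L, it is classified as X): it is in category Z.
By R16 (it is authenticated, it is rate-limited): it meets criterion U.
By R17 (it satisfies condition C): it targets a protected resource.
By R20 (it meets criterion U, it is in category J): it has an admin role.
By R21 (it is in category Z, it is in category D): it is elevated.
By R23 (it is logged for compliance, it meets criterion Y): it is audited.
By R4 (it has an admin role, it is rate-limited, it is in state L): it carries flag E.
By R15 (it carries flag E, it is classified as X, it targets a protected resource): it is from an internal IP.
By R22 (it is from an internal IP): it is in state M.
By R9 (it is in state M, it is audited): it is from a trusted device.
By R2 (it is from a trusted device, it is in state Q, it is elevated): it is sandboxed.

Yes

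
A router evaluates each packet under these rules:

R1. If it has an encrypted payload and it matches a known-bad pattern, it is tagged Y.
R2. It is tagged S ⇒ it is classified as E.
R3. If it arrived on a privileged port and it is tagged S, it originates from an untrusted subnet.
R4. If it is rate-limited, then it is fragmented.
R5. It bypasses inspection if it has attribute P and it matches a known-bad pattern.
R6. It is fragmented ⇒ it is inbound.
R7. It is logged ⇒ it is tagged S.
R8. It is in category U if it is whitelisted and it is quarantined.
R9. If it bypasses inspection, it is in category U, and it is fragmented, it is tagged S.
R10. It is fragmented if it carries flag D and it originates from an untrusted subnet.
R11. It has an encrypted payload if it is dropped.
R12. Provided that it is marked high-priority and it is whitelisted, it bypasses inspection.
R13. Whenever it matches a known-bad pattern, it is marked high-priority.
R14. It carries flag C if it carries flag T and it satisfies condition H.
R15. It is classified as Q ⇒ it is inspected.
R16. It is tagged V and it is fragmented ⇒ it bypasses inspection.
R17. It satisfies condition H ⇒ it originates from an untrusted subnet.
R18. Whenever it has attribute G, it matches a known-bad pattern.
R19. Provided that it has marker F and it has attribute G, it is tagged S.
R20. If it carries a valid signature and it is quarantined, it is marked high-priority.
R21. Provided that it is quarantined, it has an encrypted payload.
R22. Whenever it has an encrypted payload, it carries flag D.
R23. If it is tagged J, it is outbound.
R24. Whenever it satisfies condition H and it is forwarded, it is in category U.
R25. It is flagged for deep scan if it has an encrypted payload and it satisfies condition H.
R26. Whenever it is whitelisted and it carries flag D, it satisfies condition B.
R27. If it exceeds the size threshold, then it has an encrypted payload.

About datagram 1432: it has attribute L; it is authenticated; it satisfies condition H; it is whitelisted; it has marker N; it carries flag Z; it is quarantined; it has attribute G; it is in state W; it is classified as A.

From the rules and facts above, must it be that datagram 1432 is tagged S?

Yes

By R8 (it is whitelisted, it is quarantined): it is in category U.
By R17 (it satisfies condition H): it originates from an untrusted subnet.
By R18 (it has attribute G): it matches a known-bad pattern.
By R21 (it is quarantined): it has an encrypted payload.
By R22 (it has an encrypted payload): it carries flag D.
By R10 (it carries flag D, it originates from an untrusted subnet): it is fragmented.
By R13 (it matches a known-bad pattern): it is marked high-priority.
By R12 (it is marked high-priority, it is whitelisted): it bypasses inspection.
By R9 (it bypasses inspection, it is in category U, it is fragmented): it is tagged S.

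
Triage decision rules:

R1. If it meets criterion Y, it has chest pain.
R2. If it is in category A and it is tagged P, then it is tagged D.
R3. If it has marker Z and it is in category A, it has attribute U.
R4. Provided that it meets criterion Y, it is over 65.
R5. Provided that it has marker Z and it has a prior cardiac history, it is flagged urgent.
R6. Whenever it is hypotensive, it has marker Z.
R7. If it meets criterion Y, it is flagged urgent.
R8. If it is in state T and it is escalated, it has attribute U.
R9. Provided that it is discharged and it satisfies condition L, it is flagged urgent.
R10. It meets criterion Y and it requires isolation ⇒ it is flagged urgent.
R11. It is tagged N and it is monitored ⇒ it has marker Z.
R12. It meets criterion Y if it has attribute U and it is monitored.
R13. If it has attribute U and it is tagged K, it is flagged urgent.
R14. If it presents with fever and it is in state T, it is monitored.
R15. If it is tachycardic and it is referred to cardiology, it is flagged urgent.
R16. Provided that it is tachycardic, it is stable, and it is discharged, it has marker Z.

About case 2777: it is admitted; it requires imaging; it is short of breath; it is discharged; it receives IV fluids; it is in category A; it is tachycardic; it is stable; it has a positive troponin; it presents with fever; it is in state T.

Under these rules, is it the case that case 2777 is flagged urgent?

By R14 (it presents with fever, it is in state T): it is monitored.
By R16 (it is tachycardic, it is stable, it is discharged): it has marker Z.
By R3 (it has marker Z, it is in category A): it has attribute U.
By R12 (it has attribute U, it is monitored): it meets criterion Y.
By R7 (it meets criterion Y): it is flagged urgent.

Yes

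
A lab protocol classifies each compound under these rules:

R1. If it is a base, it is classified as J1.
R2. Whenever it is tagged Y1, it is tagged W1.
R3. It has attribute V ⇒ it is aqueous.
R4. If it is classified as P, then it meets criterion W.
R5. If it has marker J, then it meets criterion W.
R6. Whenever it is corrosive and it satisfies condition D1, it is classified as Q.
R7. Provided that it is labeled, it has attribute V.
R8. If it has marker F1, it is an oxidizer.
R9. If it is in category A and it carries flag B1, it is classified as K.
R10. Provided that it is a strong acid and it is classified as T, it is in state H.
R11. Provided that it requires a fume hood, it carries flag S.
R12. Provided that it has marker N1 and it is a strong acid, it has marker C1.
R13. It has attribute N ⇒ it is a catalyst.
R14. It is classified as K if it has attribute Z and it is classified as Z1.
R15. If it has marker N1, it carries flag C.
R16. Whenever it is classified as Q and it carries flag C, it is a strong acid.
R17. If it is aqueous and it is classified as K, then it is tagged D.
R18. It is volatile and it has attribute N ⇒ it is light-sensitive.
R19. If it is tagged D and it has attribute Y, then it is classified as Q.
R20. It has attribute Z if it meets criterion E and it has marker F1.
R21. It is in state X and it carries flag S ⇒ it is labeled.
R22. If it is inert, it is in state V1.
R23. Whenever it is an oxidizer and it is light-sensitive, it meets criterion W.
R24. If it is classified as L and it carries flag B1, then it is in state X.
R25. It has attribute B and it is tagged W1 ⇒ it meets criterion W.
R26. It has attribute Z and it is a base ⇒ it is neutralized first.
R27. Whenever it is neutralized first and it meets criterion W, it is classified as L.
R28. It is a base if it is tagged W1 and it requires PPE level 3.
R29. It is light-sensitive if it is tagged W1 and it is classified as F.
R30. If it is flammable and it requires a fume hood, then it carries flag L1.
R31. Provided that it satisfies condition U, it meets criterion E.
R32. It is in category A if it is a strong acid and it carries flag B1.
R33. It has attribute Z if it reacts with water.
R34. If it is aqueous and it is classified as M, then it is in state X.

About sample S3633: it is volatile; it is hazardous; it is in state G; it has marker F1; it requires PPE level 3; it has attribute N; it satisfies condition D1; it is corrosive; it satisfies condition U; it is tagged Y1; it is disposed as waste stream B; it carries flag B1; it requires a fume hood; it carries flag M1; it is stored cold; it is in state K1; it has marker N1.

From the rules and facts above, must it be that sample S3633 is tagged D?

Yes

By R2 (it is tagged Y1): it is tagged W1.
By R6 (it is corrosive, it satisfies condition D1): it is classified as Q.
By R8 (it has marker F1): it is an oxidizer.
By R11 (it requires a fume hood): it carries flag S.
By R15 (it has marker N1): it carries flag C.
By R16 (it is classified as Q, it carries flag C): it is a strong acid.
By R18 (it is volatile, it has attribute N): it is light-sensitive.
By R23 (it is an oxidizer, it is light-sensitive): it meets criterion W.
By R28 (it is tagged W1, it requires PPE level 3): it is a base.
By R31 (it satisfies condition U): it meets criterion E.
By R32 (it is a strong acid, it carries flag B1): it is in category A.
By R9 (it is in category A, it carries flag B1): it is classified as K.
By R20 (it meets criterion E, it has marker F1): it has attribute Z.
By R26 (it has attribute Z, it is a base): it is neutralized first.
By R27 (it is neutralized first, it meets criterion W): it is classified as L.
By R24 (it is classified as L, it carries flag B1): it is in state X.
By R21 (it is in state X, it carries flag S): it is labeled.
By R7 (it is labeled): it has attribute V.
By R3 (it has attribute V): it is aqueous.
By R17 (it is aqueous, it is classified as K): it is tagged D.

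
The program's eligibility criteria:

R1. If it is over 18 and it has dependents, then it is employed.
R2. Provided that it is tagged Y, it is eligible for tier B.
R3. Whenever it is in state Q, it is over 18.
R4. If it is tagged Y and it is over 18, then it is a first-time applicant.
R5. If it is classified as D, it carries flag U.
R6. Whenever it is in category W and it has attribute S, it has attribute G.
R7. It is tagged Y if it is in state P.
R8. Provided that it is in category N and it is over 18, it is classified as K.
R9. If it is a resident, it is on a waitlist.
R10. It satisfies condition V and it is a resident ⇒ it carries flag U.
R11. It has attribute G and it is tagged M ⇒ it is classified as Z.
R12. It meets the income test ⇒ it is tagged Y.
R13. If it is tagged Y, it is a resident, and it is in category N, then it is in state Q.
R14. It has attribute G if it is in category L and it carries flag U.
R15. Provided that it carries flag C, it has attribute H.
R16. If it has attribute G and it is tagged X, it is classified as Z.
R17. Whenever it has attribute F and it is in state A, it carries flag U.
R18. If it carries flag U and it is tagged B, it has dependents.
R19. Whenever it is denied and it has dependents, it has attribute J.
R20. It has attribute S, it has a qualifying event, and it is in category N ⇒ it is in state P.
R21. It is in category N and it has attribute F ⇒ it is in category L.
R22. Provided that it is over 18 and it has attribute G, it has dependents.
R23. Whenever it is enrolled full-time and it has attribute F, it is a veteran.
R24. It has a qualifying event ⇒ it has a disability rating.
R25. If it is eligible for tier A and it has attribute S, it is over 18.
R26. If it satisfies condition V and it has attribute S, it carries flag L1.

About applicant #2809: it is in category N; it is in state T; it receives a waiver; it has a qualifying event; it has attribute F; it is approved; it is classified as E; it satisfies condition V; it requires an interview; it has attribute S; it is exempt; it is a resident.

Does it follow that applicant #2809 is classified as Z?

Forward chaining from the given facts derives: is on a waitlist, carries flag U, is in state P, is in category L, has a disability rating, carries flag L1, is tagged Y, is in state Q, has attribute G, is eligible for tier B, is over 18, is a first-time applicant, is classified as K, has dependents, is employed.
Rules concluding "it is classified as Z": R11 needs "it is tagged M"; R16 needs "it is tagged X" — none of these are established.

No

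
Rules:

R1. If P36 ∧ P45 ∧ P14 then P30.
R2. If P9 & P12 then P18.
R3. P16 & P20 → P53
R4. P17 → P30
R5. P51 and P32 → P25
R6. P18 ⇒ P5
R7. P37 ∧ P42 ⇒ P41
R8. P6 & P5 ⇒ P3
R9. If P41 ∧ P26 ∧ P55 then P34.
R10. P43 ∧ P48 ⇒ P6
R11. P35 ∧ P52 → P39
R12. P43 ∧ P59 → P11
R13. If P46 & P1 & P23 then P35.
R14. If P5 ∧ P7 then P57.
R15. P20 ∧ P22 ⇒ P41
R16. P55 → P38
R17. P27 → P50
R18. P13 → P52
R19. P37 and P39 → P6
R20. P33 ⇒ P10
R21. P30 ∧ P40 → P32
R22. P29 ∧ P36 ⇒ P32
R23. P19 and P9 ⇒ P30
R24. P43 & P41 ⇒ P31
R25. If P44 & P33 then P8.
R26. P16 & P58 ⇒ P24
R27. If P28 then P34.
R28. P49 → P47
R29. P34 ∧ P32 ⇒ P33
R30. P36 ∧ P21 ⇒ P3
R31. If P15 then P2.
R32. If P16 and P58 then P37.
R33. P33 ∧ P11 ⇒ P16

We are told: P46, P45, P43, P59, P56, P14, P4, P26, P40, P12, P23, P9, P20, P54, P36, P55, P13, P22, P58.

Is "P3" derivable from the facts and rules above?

No

Forward chaining from the given facts derives: P30, P18, P5, P11, P41, P38, P52, P32, P31, P34, P33, P16, P53, P10, P24, P37.
Rules concluding P3: R8 needs P6; R30 needs P21 — none of these are established.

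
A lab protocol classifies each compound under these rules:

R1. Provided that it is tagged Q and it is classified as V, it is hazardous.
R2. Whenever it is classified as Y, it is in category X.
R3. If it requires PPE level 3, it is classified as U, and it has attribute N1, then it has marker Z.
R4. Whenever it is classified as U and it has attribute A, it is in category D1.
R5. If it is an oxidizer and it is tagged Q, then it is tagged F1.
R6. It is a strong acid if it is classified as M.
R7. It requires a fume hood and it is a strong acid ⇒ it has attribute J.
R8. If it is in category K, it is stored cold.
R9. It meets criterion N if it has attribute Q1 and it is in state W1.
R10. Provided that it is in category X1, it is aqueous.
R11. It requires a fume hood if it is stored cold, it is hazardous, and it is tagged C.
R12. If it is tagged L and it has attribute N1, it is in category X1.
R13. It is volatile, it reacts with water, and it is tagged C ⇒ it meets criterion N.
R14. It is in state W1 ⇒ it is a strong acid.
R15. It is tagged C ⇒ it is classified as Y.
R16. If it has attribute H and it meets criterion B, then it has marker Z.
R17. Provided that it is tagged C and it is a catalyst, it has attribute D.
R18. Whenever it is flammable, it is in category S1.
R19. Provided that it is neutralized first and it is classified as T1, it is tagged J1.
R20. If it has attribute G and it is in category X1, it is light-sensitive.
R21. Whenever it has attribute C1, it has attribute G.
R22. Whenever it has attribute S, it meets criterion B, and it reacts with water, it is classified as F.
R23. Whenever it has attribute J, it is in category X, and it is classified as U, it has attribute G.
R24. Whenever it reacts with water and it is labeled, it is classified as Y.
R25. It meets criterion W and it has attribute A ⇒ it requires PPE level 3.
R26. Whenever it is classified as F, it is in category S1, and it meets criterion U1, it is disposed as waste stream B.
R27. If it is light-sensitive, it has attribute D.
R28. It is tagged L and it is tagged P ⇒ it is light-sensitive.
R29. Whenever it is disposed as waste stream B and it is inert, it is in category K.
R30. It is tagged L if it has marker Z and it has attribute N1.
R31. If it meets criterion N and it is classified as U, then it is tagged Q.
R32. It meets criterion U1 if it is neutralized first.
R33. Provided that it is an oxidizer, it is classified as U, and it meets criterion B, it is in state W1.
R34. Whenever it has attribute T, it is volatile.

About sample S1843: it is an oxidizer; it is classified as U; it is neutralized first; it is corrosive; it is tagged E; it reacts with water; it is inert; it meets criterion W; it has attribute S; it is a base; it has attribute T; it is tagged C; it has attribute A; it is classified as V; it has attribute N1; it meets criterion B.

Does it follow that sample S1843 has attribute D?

No

Forward chaining from the given facts derives: is in category D1, is classified as Y, is classified as F, requires PPE level 3, meets criterion U1, is in state W1, is volatile, is in category X, has marker Z, meets criterion N, is a strong acid, is tagged L, is tagged Q, is hazardous, is tagged F1, is in category X1, is aqueous.
Rules concluding "it has attribute D": R17 needs "it is a catalyst"; R27 needs "it is light-sensitive" — none of these are established.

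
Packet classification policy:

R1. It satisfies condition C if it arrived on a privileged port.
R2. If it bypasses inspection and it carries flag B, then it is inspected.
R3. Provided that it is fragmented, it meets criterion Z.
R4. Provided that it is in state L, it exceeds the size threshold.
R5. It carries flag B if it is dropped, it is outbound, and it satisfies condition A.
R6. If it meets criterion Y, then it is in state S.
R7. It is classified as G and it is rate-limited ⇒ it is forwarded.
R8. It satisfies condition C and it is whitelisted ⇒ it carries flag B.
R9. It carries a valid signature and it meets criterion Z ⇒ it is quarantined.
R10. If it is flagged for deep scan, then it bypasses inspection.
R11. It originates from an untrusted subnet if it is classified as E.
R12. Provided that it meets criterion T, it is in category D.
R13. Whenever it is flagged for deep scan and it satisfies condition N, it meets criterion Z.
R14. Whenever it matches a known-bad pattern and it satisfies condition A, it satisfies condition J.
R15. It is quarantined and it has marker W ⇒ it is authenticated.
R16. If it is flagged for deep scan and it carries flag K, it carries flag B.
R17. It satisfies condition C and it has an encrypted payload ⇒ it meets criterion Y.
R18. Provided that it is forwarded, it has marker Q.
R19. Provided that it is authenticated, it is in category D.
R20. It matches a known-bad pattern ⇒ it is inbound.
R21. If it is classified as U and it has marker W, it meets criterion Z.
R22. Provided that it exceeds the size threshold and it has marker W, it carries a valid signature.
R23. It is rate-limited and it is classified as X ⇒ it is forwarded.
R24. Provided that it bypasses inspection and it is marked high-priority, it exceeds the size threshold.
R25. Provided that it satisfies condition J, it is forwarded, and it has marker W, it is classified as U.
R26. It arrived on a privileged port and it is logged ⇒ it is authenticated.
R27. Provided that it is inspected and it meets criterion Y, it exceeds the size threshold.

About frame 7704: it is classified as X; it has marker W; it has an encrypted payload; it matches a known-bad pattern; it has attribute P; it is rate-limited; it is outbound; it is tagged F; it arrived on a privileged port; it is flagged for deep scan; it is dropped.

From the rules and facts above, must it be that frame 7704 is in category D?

No

Forward chaining from the given facts derives: satisfies condition C, bypasses inspection, meets criterion Y, is inbound, is forwarded, is in state S, has marker Q.
Rules concluding "it is in category D": R12 needs "it meets criterion T"; R19 needs "it is authenticated" — none of these are established.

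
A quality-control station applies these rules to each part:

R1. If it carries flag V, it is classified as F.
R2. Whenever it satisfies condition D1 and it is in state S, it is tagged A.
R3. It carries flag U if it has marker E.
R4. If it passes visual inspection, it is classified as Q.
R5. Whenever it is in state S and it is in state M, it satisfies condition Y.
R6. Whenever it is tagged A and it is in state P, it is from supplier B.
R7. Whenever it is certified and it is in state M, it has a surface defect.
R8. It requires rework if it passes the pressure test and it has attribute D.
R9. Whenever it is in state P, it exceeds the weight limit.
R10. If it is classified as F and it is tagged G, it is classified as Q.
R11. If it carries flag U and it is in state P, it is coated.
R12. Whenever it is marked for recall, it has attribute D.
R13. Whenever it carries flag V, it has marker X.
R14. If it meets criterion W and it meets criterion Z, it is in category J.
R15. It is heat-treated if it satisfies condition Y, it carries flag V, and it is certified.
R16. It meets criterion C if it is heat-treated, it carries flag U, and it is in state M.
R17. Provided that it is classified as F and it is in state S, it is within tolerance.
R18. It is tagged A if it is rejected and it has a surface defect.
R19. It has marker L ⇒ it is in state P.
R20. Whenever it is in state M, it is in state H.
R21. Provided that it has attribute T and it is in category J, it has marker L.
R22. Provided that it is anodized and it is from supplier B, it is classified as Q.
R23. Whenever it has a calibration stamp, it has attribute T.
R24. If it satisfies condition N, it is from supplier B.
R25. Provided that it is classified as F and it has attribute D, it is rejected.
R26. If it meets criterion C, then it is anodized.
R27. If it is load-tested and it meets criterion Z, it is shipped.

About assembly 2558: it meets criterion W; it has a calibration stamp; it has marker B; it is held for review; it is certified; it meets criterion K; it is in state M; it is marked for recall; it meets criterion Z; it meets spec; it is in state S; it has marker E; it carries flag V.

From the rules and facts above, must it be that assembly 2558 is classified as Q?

Yes

By R1 (it carries flag V): it is classified as F.
By R3 (it has marker E): it carries flag U.
By R5 (it is in state S, it is in state M): it satisfies condition Y.
By R7 (it is certified, it is in state M): it has a surface defect.
By R12 (it is marked for recall): it has attribute D.
By R14 (it meets criterion W, it meets criterion Z): it is in category J.
By R15 (it satisfies condition Y, it carries flag V, it is certified): it is heat-treated.
By R16 (it is heat-treated, it carries flag U, it is in state M): it meets criterion C.
By R23 (it has a calibration stamp): it has attribute T.
By R25 (it is classified as F, it has attribute D): it is rejected.
By R26 (it meets criterion C): it is anodized.
By R18 (it is rejected, it has a surface defect): it is tagged A.
By R21 (it has attribute T, it is in category J): it has marker L.
By R19 (it has marker L): it is in state P.
By R6 (it is tagged A, it is in state P): it is from supplier B.
By R22 (it is anodized, it is from supplier B): it is classified as Q.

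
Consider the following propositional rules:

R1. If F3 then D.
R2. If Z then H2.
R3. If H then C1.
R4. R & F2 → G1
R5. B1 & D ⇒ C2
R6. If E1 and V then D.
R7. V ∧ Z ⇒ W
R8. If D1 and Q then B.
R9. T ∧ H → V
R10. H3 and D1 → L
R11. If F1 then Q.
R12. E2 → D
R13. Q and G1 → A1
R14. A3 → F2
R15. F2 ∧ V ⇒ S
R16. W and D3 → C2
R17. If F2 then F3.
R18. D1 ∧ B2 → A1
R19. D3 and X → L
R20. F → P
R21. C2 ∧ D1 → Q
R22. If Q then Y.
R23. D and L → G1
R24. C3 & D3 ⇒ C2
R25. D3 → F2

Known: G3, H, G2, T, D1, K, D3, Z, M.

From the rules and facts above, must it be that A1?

No

Forward chaining from the given facts derives: H2, C1, V, F2, W, S, C2, F3, Q, Y, D, B.
Rules concluding A1: R13 needs G1; R18 needs B2 — none of these are established.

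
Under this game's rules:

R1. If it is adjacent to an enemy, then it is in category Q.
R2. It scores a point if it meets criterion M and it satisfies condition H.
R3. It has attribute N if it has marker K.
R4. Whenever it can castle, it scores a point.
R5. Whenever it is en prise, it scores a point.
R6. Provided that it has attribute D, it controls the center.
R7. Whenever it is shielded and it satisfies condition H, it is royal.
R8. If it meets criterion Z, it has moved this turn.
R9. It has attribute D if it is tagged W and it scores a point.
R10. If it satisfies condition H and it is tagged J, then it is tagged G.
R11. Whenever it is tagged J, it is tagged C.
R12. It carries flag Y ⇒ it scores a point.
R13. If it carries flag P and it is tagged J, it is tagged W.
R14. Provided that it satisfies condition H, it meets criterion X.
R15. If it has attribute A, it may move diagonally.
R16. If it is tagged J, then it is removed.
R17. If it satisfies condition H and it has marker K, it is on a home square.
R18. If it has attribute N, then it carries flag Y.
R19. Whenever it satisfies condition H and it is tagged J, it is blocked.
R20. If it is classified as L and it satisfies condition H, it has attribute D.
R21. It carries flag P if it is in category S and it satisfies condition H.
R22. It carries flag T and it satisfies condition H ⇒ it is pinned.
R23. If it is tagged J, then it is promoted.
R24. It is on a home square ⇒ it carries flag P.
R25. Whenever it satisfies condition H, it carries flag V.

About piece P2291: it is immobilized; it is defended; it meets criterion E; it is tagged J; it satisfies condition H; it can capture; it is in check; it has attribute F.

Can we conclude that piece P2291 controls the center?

Forward chaining from the given facts derives: is tagged G, is tagged C, meets criterion X, is removed, is blocked, is promoted, carries flag V.
The only rule concluding "it controls the center" is R6, which needs "it has attribute D"; that is never established.

No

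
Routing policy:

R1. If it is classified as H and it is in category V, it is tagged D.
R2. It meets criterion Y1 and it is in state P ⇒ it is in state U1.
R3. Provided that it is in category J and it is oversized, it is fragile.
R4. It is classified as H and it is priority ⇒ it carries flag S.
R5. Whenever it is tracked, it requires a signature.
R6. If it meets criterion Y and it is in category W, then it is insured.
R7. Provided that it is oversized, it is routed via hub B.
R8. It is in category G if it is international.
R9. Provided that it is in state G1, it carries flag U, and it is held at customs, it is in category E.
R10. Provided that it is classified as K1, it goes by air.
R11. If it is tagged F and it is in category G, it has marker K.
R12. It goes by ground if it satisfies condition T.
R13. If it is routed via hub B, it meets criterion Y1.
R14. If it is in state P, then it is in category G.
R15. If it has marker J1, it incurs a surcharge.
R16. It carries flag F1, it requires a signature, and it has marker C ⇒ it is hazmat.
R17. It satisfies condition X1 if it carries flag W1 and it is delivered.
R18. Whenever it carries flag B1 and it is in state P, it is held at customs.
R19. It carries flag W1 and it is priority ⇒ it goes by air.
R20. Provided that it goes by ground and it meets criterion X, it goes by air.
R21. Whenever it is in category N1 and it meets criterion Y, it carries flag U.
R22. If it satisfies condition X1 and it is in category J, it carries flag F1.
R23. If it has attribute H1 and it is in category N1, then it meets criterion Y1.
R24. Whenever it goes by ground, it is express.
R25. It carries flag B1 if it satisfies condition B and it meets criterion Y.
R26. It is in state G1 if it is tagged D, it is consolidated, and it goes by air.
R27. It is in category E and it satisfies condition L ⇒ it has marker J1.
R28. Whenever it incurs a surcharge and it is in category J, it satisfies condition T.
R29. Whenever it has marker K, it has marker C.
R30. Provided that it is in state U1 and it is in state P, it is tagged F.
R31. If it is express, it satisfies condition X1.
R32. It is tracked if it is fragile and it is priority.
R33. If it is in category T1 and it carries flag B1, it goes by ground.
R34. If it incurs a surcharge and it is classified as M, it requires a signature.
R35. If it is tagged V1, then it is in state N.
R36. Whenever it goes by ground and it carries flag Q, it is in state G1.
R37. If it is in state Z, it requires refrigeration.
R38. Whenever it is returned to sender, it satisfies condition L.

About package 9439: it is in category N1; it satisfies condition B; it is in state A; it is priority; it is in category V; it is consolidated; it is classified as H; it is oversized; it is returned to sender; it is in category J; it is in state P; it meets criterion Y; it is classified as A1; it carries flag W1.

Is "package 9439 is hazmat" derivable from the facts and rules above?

Yes

By R1 (it is classified as H, it is in category V): it is tagged D.
By R3 (it is in category J, it is oversized): it is fragile.
By R7 (it is oversized): it is routed via hub B.
By R13 (it is routed via hub B): it meets criterion Y1.
By R14 (it is in state P): it is in category G.
By R19 (it carries flag W1, it is priority): it goes by air.
By R21 (it is in category N1, it meets criterion Y): it carries flag U.
By R25 (it satisfies condition B, it meets criterion Y): it carries flag B1.
By R26 (it is tagged D, it is consolidated, it goes by air): it is in state G1.
By R32 (it is fragile, it is priority): it is tracked.
By R38 (it is returned to sender): it satisfies condition L.
By R2 (it meets criterion Y1, it is in state P): it is in state U1.
By R5 (it is tracked): it requires a signature.
By R18 (it carries flag B1, it is in state P): it is held at customs.
By R30 (it is in state U1, it is in state P): it is tagged F.
By R9 (it is in state G1, it carries flag U, it is held at customs): it is in category E.
By R11 (it is tagged F, it is in category G): it has marker K.
By R27 (it is in category E, it satisfies condition L): it has marker J1.
By R29 (it has marker K): it has marker C.
By R15 (it has marker J1): it incurs a surcharge.
By R28 (it incurs a surcharge, it is in category J): it satisfies condition T.
By R12 (it satisfies condition T): it goes by ground.
By R24 (it goes by ground): it is express.
By R31 (it is express): it satisfies condition X1.
By R22 (it satisfies condition X1, it is in category J): it carries flag F1.
By R16 (it carries flag F1, it requires a signature, it has marker C): it is hazmat.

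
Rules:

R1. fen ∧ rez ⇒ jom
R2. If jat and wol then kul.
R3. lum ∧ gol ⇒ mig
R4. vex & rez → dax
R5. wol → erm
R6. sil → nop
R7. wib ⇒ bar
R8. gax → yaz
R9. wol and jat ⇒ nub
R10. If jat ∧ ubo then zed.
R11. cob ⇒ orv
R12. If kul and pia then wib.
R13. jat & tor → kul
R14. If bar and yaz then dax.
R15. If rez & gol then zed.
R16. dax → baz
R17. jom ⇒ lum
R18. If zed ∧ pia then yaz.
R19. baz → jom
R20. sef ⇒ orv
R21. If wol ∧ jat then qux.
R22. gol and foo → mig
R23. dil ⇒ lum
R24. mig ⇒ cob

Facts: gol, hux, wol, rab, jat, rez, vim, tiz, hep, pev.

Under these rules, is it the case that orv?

No

Forward chaining from the given facts derives: kul, erm, nub, zed, qux.
Rules concluding orv: R11 needs cob; R20 needs sef — none of these are established.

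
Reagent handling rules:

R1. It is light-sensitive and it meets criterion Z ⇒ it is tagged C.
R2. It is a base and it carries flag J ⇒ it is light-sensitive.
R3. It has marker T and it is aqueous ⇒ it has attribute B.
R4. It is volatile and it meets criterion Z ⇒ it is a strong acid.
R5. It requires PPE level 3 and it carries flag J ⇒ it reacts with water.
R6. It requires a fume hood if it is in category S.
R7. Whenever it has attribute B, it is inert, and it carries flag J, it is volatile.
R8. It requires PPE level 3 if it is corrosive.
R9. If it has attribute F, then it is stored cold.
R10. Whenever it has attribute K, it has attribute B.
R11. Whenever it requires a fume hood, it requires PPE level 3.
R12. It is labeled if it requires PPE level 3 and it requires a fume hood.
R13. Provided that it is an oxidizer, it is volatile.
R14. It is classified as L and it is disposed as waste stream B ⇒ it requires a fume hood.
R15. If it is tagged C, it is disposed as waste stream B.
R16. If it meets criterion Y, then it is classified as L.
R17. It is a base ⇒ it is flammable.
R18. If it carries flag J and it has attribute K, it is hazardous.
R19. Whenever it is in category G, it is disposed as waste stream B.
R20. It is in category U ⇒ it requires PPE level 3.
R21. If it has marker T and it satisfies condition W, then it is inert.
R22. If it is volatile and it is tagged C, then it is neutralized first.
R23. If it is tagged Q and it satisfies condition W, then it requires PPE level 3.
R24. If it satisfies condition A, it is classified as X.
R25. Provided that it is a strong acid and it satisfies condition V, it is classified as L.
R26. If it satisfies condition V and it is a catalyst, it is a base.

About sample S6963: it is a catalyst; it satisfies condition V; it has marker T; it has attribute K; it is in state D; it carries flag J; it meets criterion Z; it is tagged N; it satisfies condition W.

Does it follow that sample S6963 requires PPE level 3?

Yes

By R10 (it has attribute K): it has attribute B.
By R21 (it has marker T, it satisfies condition W): it is inert.
By R26 (it satisfies condition V, it is a catalyst): it is a base.
By R2 (it is a base, it carries flag J): it is light-sensitive.
By R7 (it has attribute B, it is inert, it carries flag J): it is volatile.
By R1 (it is light-sensitive, it meets criterion Z): it is tagged C.
By R4 (it is volatile, it meets criterion Z): it is a strong acid.
By R15 (it is tagged C): it is disposed as waste stream B.
By R25 (it is a strong acid, it satisfies condition V): it is classified as L.
By R14 (it is classified as L, it is disposed as waste stream B): it requires a fume hood.
By R11 (it requires a fume hood): it requires PPE level 3.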